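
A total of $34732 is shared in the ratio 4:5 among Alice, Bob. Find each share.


Total parts = 4 + 5 = 9
Alice: 34732 × 4/9 = 15436.44
Bob: 34732 × 5/9 = 19295.56
= Alice: $15436.44, Bob: $19295.56

Alice: $15436.44, Bob: $19295.56


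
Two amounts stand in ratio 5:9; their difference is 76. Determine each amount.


Let A = 5k, B = 9k.
9k - 5k = 76
4k = 76 → k = 76/4 = 19
A = 5×19 = 95, B = 9×19 = 171
= A = 95, B = 171

A = 95, B = 171


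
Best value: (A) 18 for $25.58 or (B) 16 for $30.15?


Deal A: $25.58/18 = $1.4211/unit
Deal B: $30.15/16 = $1.8844/unit
A is cheaper per unit
= Deal A

Deal A


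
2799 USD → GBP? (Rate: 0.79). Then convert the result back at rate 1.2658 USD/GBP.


Amount × rate = 2799 × 0.79 = 2211.21 GBP
Round-trip: 2211.21 × 1.2658 = 2798.95 USD
= 2211.21 GBP, then 2798.95 USD

2211.21 GBP, then 2798.95 USD


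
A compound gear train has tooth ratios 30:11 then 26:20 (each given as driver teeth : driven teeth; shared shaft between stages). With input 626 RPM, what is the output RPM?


Stage 1: RPM_B = RPM_A × t_A/t_B = 626 × 30/11 = 18780/11 ≈ 1707.27
B and C share a shaft → RPM_C = RPM_B
Stage 2: RPM_D = RPM_C × t_C/t_D = RPM_A × (t_A×t_C)/(t_B×t_D)
Overall ratio = (30×26)/(11×20) = 780/220
RPM_D = 626 × 780/220 = 488280/220
≈ 2219.45 RPM

2219.45 RPM


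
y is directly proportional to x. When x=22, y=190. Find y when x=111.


Direct proportion: y/x = constant
k = 190/22 ≈ 8.6364
y₂ = k × 111 = 190 × 111 / 22 = 21090/22
≈ 958.64

958.64


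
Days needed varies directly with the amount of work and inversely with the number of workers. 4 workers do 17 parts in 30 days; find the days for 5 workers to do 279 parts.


Days ∝ work / workers, so d₂ = d₁ × (m₁/m₂) × (w₂/w₁)
Workers factor (inverse): 4/5 = 0.8000
Work factor (direct): 279/17 ≈ 16.4118
d₂ = 30 × 4/5 × 279/17 = (30 × 4 × 279) / (5 × 17) = 33480/85
≈ 393.88 days

393.88 days


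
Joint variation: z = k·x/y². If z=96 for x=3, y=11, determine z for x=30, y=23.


z = k·x/y²
Solve for k using the known point: k = z·y²/x = 96×121/3 = 11616/3 = 3872.0000
Now evaluate at x=30, y=23:
z = k × 30 / 529 = (11616 × 30) / (3 × 529) = 348480/1587
≈ 219.5841

219.5841


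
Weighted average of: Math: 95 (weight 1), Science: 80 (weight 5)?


Numerator = 95×1 + 80×5
= 95 + 400
= 495
Total weight = 6
Weighted avg = 495/6
= 82.50

82.50


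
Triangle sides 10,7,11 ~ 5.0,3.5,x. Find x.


Scale factor = 5.0/10 = 0.5
Missing side = 11 × 0.5
= 5.5

5.5


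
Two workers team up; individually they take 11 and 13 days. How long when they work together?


Rate of A = 1/11 per day
Rate of B = 1/13 per day
Combined rate = 1/11 + 1/13 = 24/143 ≈ 0.1678 per day
Days = 1 / combined rate = 143/24
≈ 5.96 days

5.96 days


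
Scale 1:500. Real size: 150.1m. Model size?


Model size = real / scale
= 150.1 / 500
= 0.3002 m

0.3002 m


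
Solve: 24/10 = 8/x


Cross multiply: 24 × x = 10 × 8
24x = 80
x = 80 / 24
= 3.33

3.33


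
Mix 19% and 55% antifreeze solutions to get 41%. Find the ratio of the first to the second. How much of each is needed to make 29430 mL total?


Let x parts of 19% mix with y parts of 55%.
19x + 55y = 41(x + y)
19x + 55y = 41x + 41y
x(19 - 41) = y(41 - 55)
x/y = (55 - 41)/(41 - 19) = 14/22
Simplify: 7:11
Total parts = 18; one part = 29430/18 = 1635.00 mL
19% solution: 7×1635.00 = 11445.00 mL
55% solution: 11×1635.00 = 17985.00 mL
= ratio 7:11; 11445.00 mL and 17985.00 mL

ratio 7:11; 11445.00 mL and 17985.00 mL


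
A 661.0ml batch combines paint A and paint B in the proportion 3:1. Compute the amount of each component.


Total parts = 3 + 1 = 4
paint A: 661.0 × 3/4 = 495.8ml
paint B: 661.0 × 1/4 = 165.3ml
= 495.8ml and 165.3ml

495.8ml and 165.3ml


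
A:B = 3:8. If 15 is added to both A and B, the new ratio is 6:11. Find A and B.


Let A = 3k, B = 8k.
(3k + 15) / (8k + 15) = 6/11
Cross-multiply: 11(3k + 15) = 6(8k + 15)
33k + 165 = 48k + 90
33k - 48k = 90 - 165
-15k = -75
k = -75/-15 = 5
A = 3×5 = 15, B = 8×5 = 40
= A = 15, B = 40

A = 15, B = 40


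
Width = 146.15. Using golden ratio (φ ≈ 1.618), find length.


φ = (1 + √5) / 2 ≈ 1.618
Length = width × φ = 146.15 × 1.618 = 236.4707
≈ 236.47

236.47


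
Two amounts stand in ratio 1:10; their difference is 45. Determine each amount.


Let A = 1k, B = 10k.
10k - 1k = 45
9k = 45 → k = 45/9 = 5
A = 1×5 = 5, B = 10×5 = 50
= A = 5, B = 50

A = 5, B = 50


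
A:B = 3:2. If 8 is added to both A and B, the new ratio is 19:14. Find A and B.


Let A = 3k, B = 2k.
(3k + 8) / (2k + 8) = 19/14
Cross-multiply: 14(3k + 8) = 19(2k + 8)
42k + 112 = 38k + 152
42k - 38k = 152 - 112
4k = 40
k = 40/4 = 10
A = 3×10 = 30, B = 2×10 = 20
= A = 30, B = 20

A = 30, B = 20


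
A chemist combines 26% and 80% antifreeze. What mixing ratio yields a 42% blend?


Let x parts of 26% mix with y parts of 80%.
26x + 80y = 42(x + y)
26x + 80y = 42x + 42y
x(26 - 42) = y(42 - 80)
x/y = (80 - 42)/(42 - 26) = 38/16
Simplify: 19:8
= 19:8

19:8


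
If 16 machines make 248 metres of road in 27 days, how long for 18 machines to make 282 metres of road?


Days ∝ work / workers, so d₂ = d₁ × (m₁/m₂) × (w₂/w₁)
Workers factor (inverse): 16/18 ≈ 0.8889
Work factor (direct): 282/248 ≈ 1.1371
d₂ = 27 × 16/18 × 282/248 = (27 × 16 × 282) / (18 × 248) = 121824/4464
≈ 27.29 days

27.29 days


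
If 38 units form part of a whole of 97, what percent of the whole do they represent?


Percentage = (part / whole) × 100
= (38 / 97) × 100
≈ 39.18%

39.18%


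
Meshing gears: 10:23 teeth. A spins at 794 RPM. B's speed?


Gear ratio = 10:23 = 10:23
RPM_B = RPM_A × (teeth_A / teeth_B)
= 794 × (10/23)
= 345.2 RPM

345.2 RPM


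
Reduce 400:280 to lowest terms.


GCD(400, 280) = 40
400/40 : 280/40
= 10:7

10:7


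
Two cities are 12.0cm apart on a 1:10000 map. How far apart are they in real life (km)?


Real distance = map distance × scale
= 12.0cm × 10000
= 120000 cm = 1200.0 m
= 1.200 km

1.200 km


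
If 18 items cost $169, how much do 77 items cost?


Direct proportion: y/x = constant
k = 169/18 ≈ 9.3889
y₂ = k × 77 = 169 × 77 / 18 = 13013/18
≈ 722.94

722.94


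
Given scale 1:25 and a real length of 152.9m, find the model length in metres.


Model size = real / scale
= 152.9 / 25
= 6.1160 m

6.1160 m


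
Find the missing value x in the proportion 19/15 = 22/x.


Cross multiply: 19 × x = 15 × 22
19x = 330
x = 330 / 19
= 17.37

17.37


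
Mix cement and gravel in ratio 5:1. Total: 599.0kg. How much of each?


Total parts = 5 + 1 = 6
cement: 599.0 × 5/6 = 499.2kg
gravel: 599.0 × 1/6 = 99.8kg
= 499.2kg and 99.8kg

499.2kg and 99.8kg


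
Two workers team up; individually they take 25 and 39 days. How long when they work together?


Rate of A = 1/25 per day
Rate of B = 1/39 per day
Combined rate = 1/25 + 1/39 = 64/975 ≈ 0.0656 per day
Days = 1 / combined rate = 975/64
≈ 15.23 days

15.23 days


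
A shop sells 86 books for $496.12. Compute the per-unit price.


Unit rate = total / quantity
= 496.12 / 86
= $5.77 per unit

$5.77 per unit


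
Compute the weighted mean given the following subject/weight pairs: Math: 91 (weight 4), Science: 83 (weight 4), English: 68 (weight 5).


Numerator = 91×4 + 83×4 + 68×5
= 364 + 332 + 340
= 1036
Total weight = 13
Weighted avg = 1036/13
= 79.69

79.69


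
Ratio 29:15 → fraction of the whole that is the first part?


Total parts = 29 + 15 = 44
First part: 29/44 = 29/44
= 29/44

29/44


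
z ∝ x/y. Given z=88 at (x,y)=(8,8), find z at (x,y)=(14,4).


z = k·x/y
Solve for k using the known point: k = z·y/x = 88×8/8 = 704/8 = 88.0000
Now evaluate at x=14, y=4:
z = k × 14 / 4 = (704 × 14) / (8 × 4) = 9856/32
= 308.0000

308.0000


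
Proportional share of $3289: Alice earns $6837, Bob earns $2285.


Total income = 6837 + 2285 = $9122
Alice: $3289 × 6837/9122 = $2465.13
Bob: $3289 × 2285/9122 = $823.87
= Alice: $2465.13, Bob: $823.87

Alice: $2465.13, Bob: $823.87


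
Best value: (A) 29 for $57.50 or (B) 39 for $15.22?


Deal A: $57.50/29 = $1.9828/unit
Deal B: $15.22/39 = $0.3903/unit
B is cheaper per unit
= Deal B

Deal B


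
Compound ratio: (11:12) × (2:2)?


Compound ratio = (11×2) : (12×2)
= 22:24
GCD = 2
= 11:12

11:12


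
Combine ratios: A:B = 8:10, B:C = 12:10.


Match B: multiply A:B by 12 → 96:120
Multiply B:C by 10 → 120:100
Combined: 96:120:100
GCD = 4
= 24:30:25

24:30:25


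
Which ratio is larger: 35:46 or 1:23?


35/46 = 0.7609
1/23 = 0.0435
0.7609 > 0.0435, so 35:46 is greater
= 35:46

35:46


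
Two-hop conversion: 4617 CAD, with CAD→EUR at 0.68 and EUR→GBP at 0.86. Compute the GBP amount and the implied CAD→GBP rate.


Step 1: 4617 CAD × 0.68 = 3139.56 EUR
Step 2: 3139.56 EUR × 0.86 = 2700.02 GBP
Implied rate CAD→GBP = 0.68 × 0.86 = 0.5848
= 2700.02 GBP; implied rate 0.5848 GBP/CAD

2700.02 GBP; implied rate 0.5848 GBP/CAD


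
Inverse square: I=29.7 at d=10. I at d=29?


I₁d₁² = I₂d₂²
I₂ = I₁ × (d₁/d₂)²
= 29.7 × (10/29)²
= 29.7 × 100/841
= 2970/841
≈ 3.5315

3.5315


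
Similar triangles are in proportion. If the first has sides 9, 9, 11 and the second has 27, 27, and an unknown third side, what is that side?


Scale factor = 27/9 = 3
Missing side = 11 × 3
= 33.0

33.0


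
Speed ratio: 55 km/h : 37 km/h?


Ratio = 55:37
GCD = 1
Simplified = 55:37
Time ratio (same distance) = 37:55
Speed ratio = 55:37

55:37


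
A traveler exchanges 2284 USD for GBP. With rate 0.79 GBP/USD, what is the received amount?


Amount × rate = 2284 × 0.79
= 1804.36 GBP

1804.36 GBP


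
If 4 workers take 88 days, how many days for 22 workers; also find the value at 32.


Inverse proportion: x × y = constant
k = 4 × 88 = 352
At x=22: k/22 = 16.00
At x=32: k/32 = 11.00
= 16.00 and 11.00

16.00 and 11.00


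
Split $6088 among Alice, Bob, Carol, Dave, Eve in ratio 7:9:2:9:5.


Total parts = 7 + 9 + 2 + 9 + 5 = 32
Alice: 6088 × 7/32 = 1331.75
Bob: 6088 × 9/32 = 1712.25
Carol: 6088 × 2/32 = 380.50
Dave: 6088 × 9/32 = 1712.25
Eve: 6088 × 5/32 = 951.25
= Alice: $1331.75, Bob: $1712.25, Carol: $380.50, Dave: $1712.25, Eve: $951.25

Alice: $1331.75, Bob: $1712.25, Carol: $380.50, Dave: $1712.25, Eve: $951.25


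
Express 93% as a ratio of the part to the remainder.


93% means 93 parts out of 100; remainder = 7
Part : remainder = 93:7
GCD = 1
= 93:7

93:7


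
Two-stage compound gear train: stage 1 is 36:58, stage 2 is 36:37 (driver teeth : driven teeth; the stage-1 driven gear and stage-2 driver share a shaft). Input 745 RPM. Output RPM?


Stage 1: RPM_B = RPM_A × t_A/t_B = 745 × 36/58 = 26820/58 ≈ 462.41
B and C share a shaft → RPM_C = RPM_B
Stage 2: RPM_D = RPM_C × t_C/t_D = RPM_A × (t_A×t_C)/(t_B×t_D)
Overall ratio = (36×36)/(58×37) = 1296/2146
RPM_D = 745 × 1296/2146 = 965520/2146
≈ 449.92 RPM

449.92 RPM


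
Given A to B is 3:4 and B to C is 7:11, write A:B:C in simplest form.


Match B: multiply A:B by 7 → 21:28
Multiply B:C by 4 → 28:44
Combined: 21:28:44
GCD = 1
= 21:28:44

21:28:44


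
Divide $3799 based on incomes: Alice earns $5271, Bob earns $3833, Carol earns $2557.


Total income = 5271 + 3833 + 2557 = $11661
Alice: $3799 × 5271/11661 = $1717.22
Bob: $3799 × 3833/11661 = $1248.74
Carol: $3799 × 2557/11661 = $833.04
= Alice: $1717.22, Bob: $1248.74, Carol: $833.04

Alice: $1717.22, Bob: $1248.74, Carol: $833.04


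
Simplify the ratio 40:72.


GCD(40, 72) = 8
40/8 : 72/8
= 5:9

5:9


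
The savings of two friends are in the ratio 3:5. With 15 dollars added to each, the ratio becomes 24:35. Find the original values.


Let A = 3k, B = 5k.
(3k + 15) / (5k + 15) = 24/35
Cross-multiply: 35(3k + 15) = 24(5k + 15)
105k + 525 = 120k + 360
105k - 120k = 360 - 525
-15k = -165
k = -165/-15 = 11
A = 3×11 = 33, B = 5×11 = 55
= A = 33, B = 55

A = 33, B = 55


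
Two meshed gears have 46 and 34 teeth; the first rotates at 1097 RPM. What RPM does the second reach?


Gear ratio = 46:34 = 23:17
RPM_B = RPM_A × (teeth_A / teeth_B)
= 1097 × (46/34)
= 1484.2 RPM

1484.2 RPM


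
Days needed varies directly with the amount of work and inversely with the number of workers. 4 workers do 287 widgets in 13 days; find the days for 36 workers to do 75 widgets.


Days ∝ work / workers, so d₂ = d₁ × (m₁/m₂) × (w₂/w₁)
Workers factor (inverse): 4/36 ≈ 0.1111
Work factor (direct): 75/287 ≈ 0.2613
d₂ = 13 × 4/36 × 75/287 = (13 × 4 × 75) / (36 × 287) = 3900/10332
≈ 0.38 days

0.38 days


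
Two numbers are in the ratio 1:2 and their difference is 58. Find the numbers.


Let A = 1k, B = 2k.
2k - 1k = 58
1k = 58 → k = 58/1 = 58
A = 1×58 = 58, B = 2×58 = 116
= A = 58, B = 116

A = 58, B = 116


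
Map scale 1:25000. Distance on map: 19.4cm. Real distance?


Real distance = map distance × scale
= 19.4cm × 25000
= 485000 cm = 4850.0 m
= 4.850 km

4.850 km


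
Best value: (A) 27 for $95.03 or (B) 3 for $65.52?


Deal A: $95.03/27 = $3.5196/unit
Deal B: $65.52/3 = $21.8400/unit
A is cheaper per unit
= Deal A

Deal A


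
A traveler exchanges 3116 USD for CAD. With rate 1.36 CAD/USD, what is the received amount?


Amount × rate = 3116 × 1.36
= 4237.76 CAD

4237.76 CAD


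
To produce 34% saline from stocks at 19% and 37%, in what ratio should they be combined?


Let x parts of 19% mix with y parts of 37%.
19x + 37y = 34(x + y)
19x + 37y = 34x + 34y
x(19 - 34) = y(34 - 37)
x/y = (37 - 34)/(34 - 19) = 3/15
Simplify: 1:5
= 1:5

1:5


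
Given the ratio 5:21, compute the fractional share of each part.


Total parts = 5 + 21 = 26
First part: 5/26 = 5/26
Second part: 21/26 = 21/26
= 5/26 and 21/26

5/26 and 21/26


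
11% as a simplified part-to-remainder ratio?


11% means 11 parts out of 100; remainder = 89
Part : remainder = 11:89
GCD = 1
= 11:89

11:89


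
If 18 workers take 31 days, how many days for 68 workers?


Inverse proportion: x × y = constant
k = 18 × 31 = 558
y₂ = k / 68 = 558 / 68
= 8.21

8.21


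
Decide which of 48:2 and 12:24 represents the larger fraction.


48/2 = 24.0000
12/24 = 0.5000
24.0000 > 0.5000, so 48:2 is greater
= 48:2

48:2


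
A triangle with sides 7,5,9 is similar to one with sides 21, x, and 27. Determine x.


Scale factor = 21/7 = 3
Missing side = 5 × 3
= 15.0

15.0


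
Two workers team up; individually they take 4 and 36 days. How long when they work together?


Rate of A = 1/4 per day
Rate of B = 1/36 per day
Combined rate = 1/4 + 1/36 = 40/144 ≈ 0.2778 per day
Days = 1 / combined rate = 144/40
= 3.60 days

3.60 days


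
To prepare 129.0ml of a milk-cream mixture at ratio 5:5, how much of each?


Total parts = 5 + 5 = 10
milk: 129.0 × 5/10 = 64.5ml
cream: 129.0 × 5/10 = 64.5ml
= 64.5ml and 64.5ml

64.5ml and 64.5ml


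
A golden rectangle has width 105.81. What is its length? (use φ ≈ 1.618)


φ = (1 + √5) / 2 ≈ 1.618
Length = width × φ = 105.81 × 1.618 = 171.20058
≈ 171.20

171.20


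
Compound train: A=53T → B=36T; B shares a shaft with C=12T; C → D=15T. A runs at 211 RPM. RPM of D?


Stage 1: RPM_B = RPM_A × t_A/t_B = 211 × 53/36 = 11183/36 ≈ 310.64
B and C share a shaft → RPM_C = RPM_B
Stage 2: RPM_D = RPM_C × t_C/t_D = RPM_A × (t_A×t_C)/(t_B×t_D)
Overall ratio = (53×12)/(36×15) = 636/540
RPM_D = 211 × 636/540 = 134196/540
≈ 248.51 RPM

248.51 RPM


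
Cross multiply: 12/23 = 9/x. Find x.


Cross multiply: 12 × x = 23 × 9
12x = 207
x = 207 / 12
= 17.25

17.25


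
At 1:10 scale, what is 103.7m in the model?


Model size = real / scale
= 103.7 / 10
= 10.3700 m

10.3700 m


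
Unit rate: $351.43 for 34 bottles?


Unit rate = total / quantity
= 351.43 / 34
= $10.34 per unit

$10.34 per unit


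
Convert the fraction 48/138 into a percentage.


Percentage = (part / whole) × 100
= (48 / 138) × 100
≈ 34.78%

34.78%


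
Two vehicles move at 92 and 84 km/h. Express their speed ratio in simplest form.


Ratio = 92:84
GCD = 4
Simplified = 23:21
Time ratio (same distance) = 21:23
Speed ratio = 23:21

23:21


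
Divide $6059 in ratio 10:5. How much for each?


Total parts = 10 + 5 = 15
Part 1: 6059 × 10/15 = 4039.33
Part 2: 6059 × 5/15 = 2019.67
= Part 1: $4039.33, Part 2: $2019.67

Part 1: $4039.33, Part 2: $2019.67


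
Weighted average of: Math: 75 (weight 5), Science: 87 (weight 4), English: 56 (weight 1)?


Numerator = 75×5 + 87×4 + 56×1
= 375 + 348 + 56
= 779
Total weight = 10
Weighted avg = 779/10
= 77.90

77.90


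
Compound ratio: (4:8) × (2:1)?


Compound ratio = (4×2) : (8×1)
= 8:8
GCD = 8
= 1:1

1:1


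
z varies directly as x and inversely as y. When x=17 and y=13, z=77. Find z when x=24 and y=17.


z = k·x/y
Solve for k using the known point: k = z·y/x = 77×13/17 = 1001/17 ≈ 58.8824
Now evaluate at x=24, y=17:
z = k × 24 / 17 = (1001 × 24) / (17 × 17) = 24024/289
≈ 83.1280

83.1280


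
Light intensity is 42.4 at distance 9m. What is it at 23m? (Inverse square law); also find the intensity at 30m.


I₁d₁² = I₂d₂²
I at 23m = 42.4 × (9/23)² = 42.4 × 81/529 = 3434.4/529 ≈ 6.4922
I at 30m = 42.4 × (9/30)² = 42.4 × 81/900 = 3434.4/900 = 3.8160
= 6.4922 and 3.8160

6.4922 and 3.8160


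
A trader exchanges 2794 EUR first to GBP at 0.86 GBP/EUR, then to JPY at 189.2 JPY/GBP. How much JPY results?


Step 1: 2794 EUR × 0.86 = 2402.84 GBP
Step 2: 2402.84 GBP × 189.2 = 454617.33 JPY
Implied rate EUR→JPY = 0.86 × 189.2 = 162.7120
= 454617.33 JPY

454617.33 JPY


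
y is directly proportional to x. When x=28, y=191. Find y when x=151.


Direct proportion: y/x = constant
k = 191/28 ≈ 6.8214
y₂ = k × 151 = 191 × 151 / 28 = 28841/28
≈ 1030.04

1030.04


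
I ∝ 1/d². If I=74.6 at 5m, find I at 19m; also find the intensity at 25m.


I₁d₁² = I₂d₂²
I at 19m = 74.6 × (5/19)² = 74.6 × 25/361 = 1865/361 ≈ 5.1662
I at 25m = 74.6 × (5/25)² = 74.6 × 25/625 = 1865/625 = 2.9840
= 5.1662 and 2.9840

5.1662 and 2.9840


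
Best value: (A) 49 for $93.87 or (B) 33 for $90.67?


Deal A: $93.87/49 = $1.9157/unit
Deal B: $90.67/33 = $2.7476/unit
A is cheaper per unit
= Deal A

Deal A


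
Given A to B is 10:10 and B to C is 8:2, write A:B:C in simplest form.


Match B: multiply A:B by 8 → 80:80
Multiply B:C by 10 → 80:20
Combined: 80:80:20
GCD = 20
= 4:4:1

4:4:1


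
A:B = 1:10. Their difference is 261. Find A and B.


Let A = 1k, B = 10k.
10k - 1k = 261
9k = 261 → k = 261/9 = 29
A = 1×29 = 29, B = 10×29 = 290
= A = 29, B = 290

A = 29, B = 290


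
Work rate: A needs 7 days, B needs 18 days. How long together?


Rate of A = 1/7 per day
Rate of B = 1/18 per day
Combined rate = 1/7 + 1/18 = 25/126 ≈ 0.1984 per day
Days = 1 / combined rate = 126/25
= 5.04 days

5.04 days


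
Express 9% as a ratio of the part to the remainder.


9% means 9 parts out of 100; remainder = 91
Part : remainder = 9:91
GCD = 1
= 9:91

9:91


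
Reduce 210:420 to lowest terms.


GCD(210, 420) = 210
210/210 : 420/210
= 1:2

1:2


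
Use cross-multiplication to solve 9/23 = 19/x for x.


Cross multiply: 9 × x = 23 × 19
9x = 437
x = 437 / 9
= 48.56

48.56


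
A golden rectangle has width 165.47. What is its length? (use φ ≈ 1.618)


φ = (1 + √5) / 2 ≈ 1.618
Length = width × φ = 165.47 × 1.618 = 267.73046
≈ 267.73

267.73


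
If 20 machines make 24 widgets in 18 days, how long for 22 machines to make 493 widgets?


Days ∝ work / workers, so d₂ = d₁ × (m₁/m₂) × (w₂/w₁)
Workers factor (inverse): 20/22 ≈ 0.9091
Work factor (direct): 493/24 ≈ 20.5417
d₂ = 18 × 20/22 × 493/24 = (18 × 20 × 493) / (22 × 24) = 177480/528
≈ 336.14 days

336.14 days


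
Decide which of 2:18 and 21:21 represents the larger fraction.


2/18 = 0.1111
21/21 = 1.0000
0.1111 < 1.0000, so 2:18 is less
= 21:21

21:21


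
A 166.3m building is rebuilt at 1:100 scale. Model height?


Model size = real / scale
= 166.3 / 100
= 1.6630 m

1.6630 m


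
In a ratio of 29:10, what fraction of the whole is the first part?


Total parts = 29 + 10 = 39
First part: 29/39 = 29/39
= 29/39

29/39


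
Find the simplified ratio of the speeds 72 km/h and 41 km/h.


Ratio = 72:41
GCD = 1
Simplified = 72:41
Time ratio (same distance) = 41:72
Speed ratio = 72:41

72:41


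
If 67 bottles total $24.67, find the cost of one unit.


Unit rate = total / quantity
= 24.67 / 67
= $0.37 per unit

$0.37 per unit


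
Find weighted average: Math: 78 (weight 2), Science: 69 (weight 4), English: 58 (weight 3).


Numerator = 78×2 + 69×4 + 58×3
= 156 + 276 + 174
= 606
Total weight = 9
Weighted avg = 606/9
= 67.33

67.33


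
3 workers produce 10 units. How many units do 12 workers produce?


Direct proportion: y/x = constant
k = 10/3 ≈ 3.3333
y₂ = k × 12 = 10 × 12 / 3 = 120/3
= 40.00

40.00


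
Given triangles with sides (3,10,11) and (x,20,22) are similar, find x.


Scale factor = 20/10 = 2
Missing side = 3 × 2
= 6.0

6.0


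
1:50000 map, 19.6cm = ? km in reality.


Real distance = map distance × scale
= 19.6cm × 50000
= 980000 cm = 9800.0 m
= 9.800 km

9.800 km


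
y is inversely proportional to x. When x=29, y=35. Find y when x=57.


Inverse proportion: x × y = constant
k = 29 × 35 = 1015
y₂ = k / 57 = 1015 / 57
= 17.81

17.81


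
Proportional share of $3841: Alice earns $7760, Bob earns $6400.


Total income = 7760 + 6400 = $14160
Alice: $3841 × 7760/14160 = $2104.95
Bob: $3841 × 6400/14160 = $1736.05
= Alice: $2104.95, Bob: $1736.05

Alice: $2104.95, Bob: $1736.05


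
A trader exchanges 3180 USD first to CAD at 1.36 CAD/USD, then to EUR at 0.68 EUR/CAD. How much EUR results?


Step 1: 3180 USD × 1.36 = 4324.80 CAD
Step 2: 4324.80 CAD × 0.68 = 2940.86 EUR
Implied rate USD→EUR = 1.36 × 0.68 = 0.9248
= 2940.86 EUR

2940.86 EUR


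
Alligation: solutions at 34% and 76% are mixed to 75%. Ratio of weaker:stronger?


Let x parts of 34% mix with y parts of 76%.
34x + 76y = 75(x + y)
34x + 76y = 75x + 75y
x(34 - 75) = y(75 - 76)
x/y = (76 - 75)/(75 - 34) = 1/41
Simplify: 1:41
= 1:41

1:41


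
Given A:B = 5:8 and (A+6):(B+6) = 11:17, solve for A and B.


Let A = 5k, B = 8k.
(5k + 6) / (8k + 6) = 11/17
Cross-multiply: 17(5k + 6) = 11(8k + 6)
85k + 102 = 88k + 66
85k - 88k = 66 - 102
-3k = -36
k = -36/-3 = 12
A = 5×12 = 60, B = 8×12 = 96
= A = 60, B = 96

A = 60, B = 96


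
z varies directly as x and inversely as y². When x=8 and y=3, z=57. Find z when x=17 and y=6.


z = k·x/y²
Solve for k using the known point: k = z·y²/x = 57×9/8 = 513/8 = 64.1250
Now evaluate at x=17, y=6:
z = k × 17 / 36 = (513 × 17) / (8 × 36) = 8721/288
≈ 30.2813

30.2813


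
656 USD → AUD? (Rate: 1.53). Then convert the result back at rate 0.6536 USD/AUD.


Amount × rate = 656 × 1.53 = 1003.68 AUD
Round-trip: 1003.68 × 0.6536 = 656.01 USD
= 1003.68 AUD, then 656.01 USD

1003.68 AUD, then 656.01 USD


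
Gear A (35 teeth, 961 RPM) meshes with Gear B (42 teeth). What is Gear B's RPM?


Gear ratio = 35:42 = 5:6
RPM_B = RPM_A × (teeth_A / teeth_B)
= 961 × (35/42)
= 800.8 RPM

800.8 RPM


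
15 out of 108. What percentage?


Percentage = (part / whole) × 100
= (15 / 108) × 100
≈ 13.89%

13.89%


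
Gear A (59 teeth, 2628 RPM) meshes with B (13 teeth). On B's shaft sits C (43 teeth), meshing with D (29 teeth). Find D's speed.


Stage 1: RPM_B = RPM_A × t_A/t_B = 2628 × 59/13 = 155052/13 ≈ 11927.08
B and C share a shaft → RPM_C = RPM_B
Stage 2: RPM_D = RPM_C × t_C/t_D = RPM_A × (t_A×t_C)/(t_B×t_D)
Overall ratio = (59×43)/(13×29) = 2537/377
RPM_D = 2628 × 2537/377 = 6667236/377
≈ 17684.98 RPM

17684.98 RPM


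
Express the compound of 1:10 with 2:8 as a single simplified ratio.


Compound ratio = (1×2) : (10×8)
= 2:80
GCD = 2
= 1:40

1:40


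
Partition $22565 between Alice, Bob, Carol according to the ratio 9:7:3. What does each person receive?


Total parts = 9 + 7 + 3 = 19
Alice: 22565 × 9/19 = 10688.68
Bob: 22565 × 7/19 = 8313.42
Carol: 22565 × 3/19 = 3562.89
= Alice: $10688.68, Bob: $8313.42, Carol: $3562.89

Alice: $10688.68, Bob: $8313.42, Carol: $3562.89


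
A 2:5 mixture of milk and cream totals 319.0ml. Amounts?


Total parts = 2 + 5 = 7
milk: 319.0 × 2/7 = 91.1ml
cream: 319.0 × 5/7 = 227.9ml
= 91.1ml and 227.9ml

91.1ml and 227.9ml


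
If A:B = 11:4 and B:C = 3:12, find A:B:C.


Match B: multiply A:B by 3 → 33:12
Multiply B:C by 4 → 12:48
Combined: 33:12:48
GCD = 3
= 11:4:16

11:4:16


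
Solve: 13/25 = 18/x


Cross multiply: 13 × x = 25 × 18
13x = 450
x = 450 / 13
= 34.62

34.62


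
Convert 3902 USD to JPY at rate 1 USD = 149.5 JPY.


Amount × rate = 3902 × 149.5
= 583349.00 JPY

583349.00 JPY


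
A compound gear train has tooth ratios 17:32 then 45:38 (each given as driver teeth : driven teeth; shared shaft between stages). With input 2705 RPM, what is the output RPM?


Stage 1: RPM_B = RPM_A × t_A/t_B = 2705 × 17/32 = 45985/32 ≈ 1437.03
B and C share a shaft → RPM_C = RPM_B
Stage 2: RPM_D = RPM_C × t_C/t_D = RPM_A × (t_A×t_C)/(t_B×t_D)
Overall ratio = (17×45)/(32×38) = 765/1216
RPM_D = 2705 × 765/1216 = 2069325/1216
≈ 1701.75 RPM

1701.75 RPM


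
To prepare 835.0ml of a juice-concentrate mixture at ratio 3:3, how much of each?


Total parts = 3 + 3 = 6
juice: 835.0 × 3/6 = 417.5ml
concentrate: 835.0 × 3/6 = 417.5ml
= 417.5ml and 417.5ml

417.5ml and 417.5ml


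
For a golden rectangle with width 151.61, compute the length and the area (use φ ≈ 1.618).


φ = (1 + √5) / 2 ≈ 1.618
Length = width × φ = 151.61 × 1.618 = 245.30498
≈ 245.30
Area = width × length = 151.61 × 245.30498 = 37190.6880178 ≈ 37190.69
= Length: 245.30, Area: 37190.69

Length: 245.30, Area: 37190.69


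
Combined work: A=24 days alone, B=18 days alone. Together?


Rate of A = 1/24 per day
Rate of B = 1/18 per day
Combined rate = 1/24 + 1/18 = 42/432 ≈ 0.0972 per day
Days = 1 / combined rate = 432/42
≈ 10.29 days

10.29 days


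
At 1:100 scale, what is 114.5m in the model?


Model size = real / scale
= 114.5 / 100
= 1.1450 m

1.1450 m


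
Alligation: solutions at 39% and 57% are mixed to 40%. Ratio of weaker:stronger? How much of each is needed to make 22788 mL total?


Let x parts of 39% mix with y parts of 57%.
39x + 57y = 40(x + y)
39x + 57y = 40x + 40y
x(39 - 40) = y(40 - 57)
x/y = (57 - 40)/(40 - 39) = 17/1
Simplify: 17:1
Total parts = 18; one part = 22788/18 = 1266.00 mL
39% solution: 17×1266.00 = 21522.00 mL
57% solution: 1×1266.00 = 1266.00 mL
= ratio 17:1; 21522.00 mL and 1266.00 mL

ratio 17:1; 21522.00 mL and 1266.00 mL


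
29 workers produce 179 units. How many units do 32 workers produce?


Direct proportion: y/x = constant
k = 179/29 ≈ 6.1724
y₂ = k × 32 = 179 × 32 / 29 = 5728/29
≈ 197.52

197.52


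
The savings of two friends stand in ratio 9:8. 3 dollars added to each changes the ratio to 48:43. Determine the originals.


Let A = 9k, B = 8k.
(9k + 3) / (8k + 3) = 48/43
Cross-multiply: 43(9k + 3) = 48(8k + 3)
387k + 129 = 384k + 144
387k - 384k = 144 - 129
3k = 15
k = 15/3 = 5
A = 9×5 = 45, B = 8×5 = 40
= A = 45, B = 40

A = 45, B = 40


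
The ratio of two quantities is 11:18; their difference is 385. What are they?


Let A = 11k, B = 18k.
18k - 11k = 385
7k = 385 → k = 385/7 = 55
A = 11×55 = 605, B = 18×55 = 990
= A = 605, B = 990

A = 605, B = 990


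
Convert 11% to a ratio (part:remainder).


11% means 11 parts out of 100; remainder = 89
Part : remainder = 11:89
GCD = 1
= 11:89

11:89


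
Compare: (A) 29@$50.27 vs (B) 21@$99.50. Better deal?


Deal A: $50.27/29 = $1.7334/unit
Deal B: $99.50/21 = $4.7381/unit
A is cheaper per unit
= Deal A

Deal A


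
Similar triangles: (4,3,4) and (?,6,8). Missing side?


Scale factor = 6/3 = 2
Missing side = 4 × 2
= 8.0

8.0


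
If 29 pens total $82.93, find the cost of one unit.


Unit rate = total / quantity
= 82.93 / 29
= $2.86 per unit

$2.86 per unit


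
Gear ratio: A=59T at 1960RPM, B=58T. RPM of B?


Gear ratio = 59:58 = 59:58
RPM_B = RPM_A × (teeth_A / teeth_B)
= 1960 × (59/58)
= 1993.8 RPM

1993.8 RPM


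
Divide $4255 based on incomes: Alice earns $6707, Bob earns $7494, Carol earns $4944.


Total income = 6707 + 7494 + 4944 = $19145
Alice: $4255 × 6707/19145 = $1490.64
Bob: $4255 × 7494/19145 = $1665.55
Carol: $4255 × 4944/19145 = $1098.81
= Alice: $1490.64, Bob: $1665.55, Carol: $1098.81

Alice: $1490.64, Bob: $1665.55, Carol: $1098.81


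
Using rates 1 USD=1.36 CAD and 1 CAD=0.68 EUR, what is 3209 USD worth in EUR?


Step 1: 3209 USD × 1.36 = 4364.24 CAD
Step 2: 4364.24 CAD × 0.68 = 2967.68 EUR
Implied rate USD→EUR = 1.36 × 0.68 = 0.9248
= 2967.68 EUR

2967.68 EUR


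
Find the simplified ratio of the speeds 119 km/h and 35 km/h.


Ratio = 119:35
GCD = 7
Simplified = 17:5
Time ratio (same distance) = 5:17
Speed ratio = 17:5

17:5


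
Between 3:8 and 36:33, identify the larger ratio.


3/8 = 0.3750
36/33 = 1.0909
0.3750 < 1.0909, so 3:8 is less
= 36:33

36:33


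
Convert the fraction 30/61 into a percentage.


Percentage = (part / whole) × 100
= (30 / 61) × 100
≈ 49.18%

49.18%


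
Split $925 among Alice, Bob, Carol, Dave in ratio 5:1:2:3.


Total parts = 5 + 1 + 2 + 3 = 11
Alice: 925 × 5/11 = 420.45
Bob: 925 × 1/11 = 84.09
Carol: 925 × 2/11 = 168.18
Dave: 925 × 3/11 = 252.27
= Alice: $420.45, Bob: $84.09, Carol: $168.18, Dave: $252.27

Alice: $420.45, Bob: $84.09, Carol: $168.18, Dave: $252.27


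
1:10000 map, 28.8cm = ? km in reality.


Real distance = map distance × scale
= 28.8cm × 10000
= 288000 cm = 2880.0 m
= 2.880 km

2.880 km


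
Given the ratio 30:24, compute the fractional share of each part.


Total parts = 30 + 24 = 54
First part: 30/54 = 5/9
Second part: 24/54 = 4/9
= 5/9 and 4/9

5/9 and 4/9


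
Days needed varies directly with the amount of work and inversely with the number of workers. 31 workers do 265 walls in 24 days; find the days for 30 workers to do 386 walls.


Days ∝ work / workers, so d₂ = d₁ × (m₁/m₂) × (w₂/w₁)
Workers factor (inverse): 31/30 ≈ 1.0333
Work factor (direct): 386/265 ≈ 1.4566
d₂ = 24 × 31/30 × 386/265 = (24 × 31 × 386) / (30 × 265) = 287184/7950
≈ 36.12 days

36.12 days


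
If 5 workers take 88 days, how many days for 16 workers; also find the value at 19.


Inverse proportion: x × y = constant
k = 5 × 88 = 440
At x=16: k/16 = 27.50
At x=19: k/19 = 23.16
= 27.50 and 23.16

27.50 and 23.16


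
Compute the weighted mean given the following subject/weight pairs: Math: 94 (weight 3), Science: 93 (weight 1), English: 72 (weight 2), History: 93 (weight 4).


Numerator = 94×3 + 93×1 + 72×2 + 93×4
= 282 + 93 + 144 + 372
= 891
Total weight = 10
Weighted avg = 891/10
= 89.10

89.10


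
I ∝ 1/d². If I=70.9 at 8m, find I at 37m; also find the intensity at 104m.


I₁d₁² = I₂d₂²
I at 37m = 70.9 × (8/37)² = 70.9 × 64/1369 = 4537.6/1369 ≈ 3.3145
I at 104m = 70.9 × (8/104)² = 70.9 × 64/10816 = 4537.6/10816 ≈ 0.4195
= 3.3145 and 0.4195

3.3145 and 0.4195


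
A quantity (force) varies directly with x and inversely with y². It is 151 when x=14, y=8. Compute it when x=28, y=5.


z = k·x/y²
Solve for k using the known point: k = z·y²/x = 151×64/14 = 9664/14 ≈ 690.2857
Now evaluate at x=28, y=5:
z = k × 28 / 25 = (9664 × 28) / (14 × 25) = 270592/350
= 773.1200

773.1200


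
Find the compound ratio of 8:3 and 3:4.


Compound ratio = (8×3) : (3×4)
= 24:12
GCD = 12
= 2:1

2:1


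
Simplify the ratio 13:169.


GCD(13, 169) = 13
13/13 : 169/13
= 1:13

1:13


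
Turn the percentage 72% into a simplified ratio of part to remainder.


72% means 72 parts out of 100; remainder = 28
Part : remainder = 72:28
GCD = 4
= 18:7

18:7


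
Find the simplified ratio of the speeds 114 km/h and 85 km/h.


Ratio = 114:85
GCD = 1
Simplified = 114:85
Time ratio (same distance) = 85:114
Speed ratio = 114:85

114:85


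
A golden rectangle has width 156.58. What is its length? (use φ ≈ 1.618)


φ = (1 + √5) / 2 ≈ 1.618
Length = width × φ = 156.58 × 1.618 = 253.34644
≈ 253.35

253.35


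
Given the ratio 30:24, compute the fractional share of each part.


Total parts = 30 + 24 = 54
First part: 30/54 = 5/9
Second part: 24/54 = 4/9
= 5/9 and 4/9

5/9 and 4/9


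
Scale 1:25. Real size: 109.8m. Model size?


Model size = real / scale
= 109.8 / 25
= 4.3920 m

4.3920 m


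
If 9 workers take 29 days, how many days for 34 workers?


Inverse proportion: x × y = constant
k = 9 × 29 = 261
y₂ = k / 34 = 261 / 34
= 7.68

7.68


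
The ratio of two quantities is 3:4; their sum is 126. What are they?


Let A = 3k, B = 4k.
3k + 4k = 126
7k = 126 → k = 126/7 = 18
A = 3×18 = 54, B = 4×18 = 72
= A = 54, B = 72

A = 54, B = 72


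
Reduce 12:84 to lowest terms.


GCD(12, 84) = 12
12/12 : 84/12
= 1:7

1:7


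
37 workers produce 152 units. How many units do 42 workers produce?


Direct proportion: y/x = constant
k = 152/37 ≈ 4.1081
y₂ = k × 42 = 152 × 42 / 37 = 6384/37
≈ 172.54

172.54


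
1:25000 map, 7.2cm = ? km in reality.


Real distance = map distance × scale
= 7.2cm × 25000
= 180000 cm = 1800.0 m
= 1.800 km

1.800 km


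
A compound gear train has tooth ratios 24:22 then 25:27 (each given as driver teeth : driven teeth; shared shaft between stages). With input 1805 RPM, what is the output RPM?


Stage 1: RPM_B = RPM_A × t_A/t_B = 1805 × 24/22 = 43320/22 ≈ 1969.09
B and C share a shaft → RPM_C = RPM_B
Stage 2: RPM_D = RPM_C × t_C/t_D = RPM_A × (t_A×t_C)/(t_B×t_D)
Overall ratio = (24×25)/(22×27) = 600/594
RPM_D = 1805 × 600/594 = 1083000/594
≈ 1823.23 RPM

1823.23 RPM


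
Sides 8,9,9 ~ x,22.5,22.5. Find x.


Scale factor = 22.5/9 = 2.5
Missing side = 8 × 2.5
= 20.0

20.0


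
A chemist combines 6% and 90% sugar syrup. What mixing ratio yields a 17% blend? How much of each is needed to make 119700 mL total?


Let x parts of 6% mix with y parts of 90%.
6x + 90y = 17(x + y)
6x + 90y = 17x + 17y
x(6 - 17) = y(17 - 90)
x/y = (90 - 17)/(17 - 6) = 73/11
Simplify: 73:11
Total parts = 84; one part = 119700/84 = 1425.00 mL
6% solution: 73×1425.00 = 104025.00 mL
90% solution: 11×1425.00 = 15675.00 mL
= ratio 73:11; 104025.00 mL and 15675.00 mL

ratio 73:11; 104025.00 mL and 15675.00 mL


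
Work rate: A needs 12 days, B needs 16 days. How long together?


Rate of A = 1/12 per day
Rate of B = 1/16 per day
Combined rate = 1/12 + 1/16 = 28/192 ≈ 0.1458 per day
Days = 1 / combined rate = 192/28
≈ 6.86 days

6.86 days


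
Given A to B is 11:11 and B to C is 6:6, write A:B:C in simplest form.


Match B: multiply A:B by 6 → 66:66
Multiply B:C by 11 → 66:66
Combined: 66:66:66
GCD = 66
= 1:1:1

1:1:1


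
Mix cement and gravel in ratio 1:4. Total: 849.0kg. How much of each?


Total parts = 1 + 4 = 5
cement: 849.0 × 1/5 = 169.8kg
gravel: 849.0 × 4/5 = 679.2kg
= 169.8kg and 679.2kg

169.8kg and 679.2kg


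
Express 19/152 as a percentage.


Percentage = (part / whole) × 100
= (19 / 152) × 100
= 12.50%

12.50%


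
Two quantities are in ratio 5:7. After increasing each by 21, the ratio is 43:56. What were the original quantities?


Let A = 5k, B = 7k.
(5k + 21) / (7k + 21) = 43/56
Cross-multiply: 56(5k + 21) = 43(7k + 21)
280k + 1176 = 301k + 903
280k - 301k = 903 - 1176
-21k = -273
k = -273/-21 = 13
A = 5×13 = 65, B = 7×13 = 91
= A = 65, B = 91

A = 65, B = 91


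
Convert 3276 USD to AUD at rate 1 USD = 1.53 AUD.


Amount × rate = 3276 × 1.53
= 5012.28 AUD

5012.28 AUD


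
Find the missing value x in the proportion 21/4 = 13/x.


Cross multiply: 21 × x = 4 × 13
21x = 52
x = 52 / 21
= 2.48

2.48


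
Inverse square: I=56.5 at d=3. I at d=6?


I₁d₁² = I₂d₂²
I₂ = I₁ × (d₁/d₂)²
= 56.5 × (3/6)²
= 56.5 × 9/36
= 508.5/36
= 14.1250

14.1250


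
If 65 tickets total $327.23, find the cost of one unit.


Unit rate = total / quantity
= 327.23 / 65
= $5.03 per unit

$5.03 per unit


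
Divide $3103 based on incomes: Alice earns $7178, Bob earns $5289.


Total income = 7178 + 5289 = $12467
Alice: $3103 × 7178/12467 = $1786.58
Bob: $3103 × 5289/12467 = $1316.42
= Alice: $1786.58, Bob: $1316.42

Alice: $1786.58, Bob: $1316.42


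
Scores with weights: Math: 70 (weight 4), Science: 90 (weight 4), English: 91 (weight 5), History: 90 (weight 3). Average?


Numerator = 70×4 + 90×4 + 91×5 + 90×3
= 280 + 360 + 455 + 270
= 1365
Total weight = 16
Weighted avg = 1365/16
= 85.31

85.31


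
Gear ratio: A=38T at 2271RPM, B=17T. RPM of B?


Gear ratio = 38:17 = 38:17
RPM_B = RPM_A × (teeth_A / teeth_B)
= 2271 × (38/17)
= 5076.4 RPM

5076.4 RPM


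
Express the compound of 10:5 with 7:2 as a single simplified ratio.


Compound ratio = (10×7) : (5×2)
= 70:10
GCD = 10
= 7:1

7:1


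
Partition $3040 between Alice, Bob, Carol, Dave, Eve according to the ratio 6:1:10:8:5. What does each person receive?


Total parts = 6 + 1 + 10 + 8 + 5 = 30
Alice: 3040 × 6/30 = 608.00
Bob: 3040 × 1/30 = 101.33
Carol: 3040 × 10/30 = 1013.33
Dave: 3040 × 8/30 = 810.67
Eve: 3040 × 5/30 = 506.67
= Alice: $608.00, Bob: $101.33, Carol: $1013.33, Dave: $810.67, Eve: $506.67

Alice: $608.00, Bob: $101.33, Carol: $1013.33, Dave: $810.67, Eve: $506.67


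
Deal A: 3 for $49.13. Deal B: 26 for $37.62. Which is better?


Deal A: $49.13/3 = $16.3767/unit
Deal B: $37.62/26 = $1.4469/unit
B is cheaper per unit
= Deal B

Deal B


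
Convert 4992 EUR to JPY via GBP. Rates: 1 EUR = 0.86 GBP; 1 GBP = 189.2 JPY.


Step 1: 4992 EUR × 0.86 = 4293.12 GBP
Step 2: 4293.12 GBP × 189.2 = 812258.30 JPY
Implied rate EUR→JPY = 0.86 × 189.2 = 162.7120
= 812258.30 JPY

812258.30 JPY


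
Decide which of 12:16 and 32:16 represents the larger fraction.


12/16 = 0.7500
32/16 = 2.0000
0.7500 < 2.0000, so 12:16 is less
= 32:16

32:16


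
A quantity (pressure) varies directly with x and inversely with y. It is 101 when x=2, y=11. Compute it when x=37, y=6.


z = k·x/y
Solve for k using the known point: k = z·y/x = 101×11/2 = 1111/2 = 555.5000
Now evaluate at x=37, y=6:
z = k × 37 / 6 = (1111 × 37) / (2 × 6) = 41107/12
≈ 3425.5833

3425.5833


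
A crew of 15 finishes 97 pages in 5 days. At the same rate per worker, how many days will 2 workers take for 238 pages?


Days ∝ work / workers, so d₂ = d₁ × (m₁/m₂) × (w₂/w₁)
Workers factor (inverse): 15/2 = 7.5000
Work factor (direct): 238/97 ≈ 2.4536
d₂ = 5 × 15/2 × 238/97 = (5 × 15 × 238) / (2 × 97) = 17850/194
≈ 92.01 days

92.01 days


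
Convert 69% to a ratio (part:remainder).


69% means 69 parts out of 100; remainder = 31
Part : remainder = 69:31
GCD = 1
= 69:31

69:31


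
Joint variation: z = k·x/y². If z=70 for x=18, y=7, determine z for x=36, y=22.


z = k·x/y²
Solve for k using the known point: k = z·y²/x = 70×49/18 = 3430/18 ≈ 190.5556
Now evaluate at x=36, y=22:
z = k × 36 / 484 = (3430 × 36) / (18 × 484) = 123480/8712
≈ 14.1736

14.1736


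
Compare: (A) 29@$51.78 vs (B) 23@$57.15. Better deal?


Deal A: $51.78/29 = $1.7855/unit
Deal B: $57.15/23 = $2.4848/unit
A is cheaper per unit
= Deal A

Deal A
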